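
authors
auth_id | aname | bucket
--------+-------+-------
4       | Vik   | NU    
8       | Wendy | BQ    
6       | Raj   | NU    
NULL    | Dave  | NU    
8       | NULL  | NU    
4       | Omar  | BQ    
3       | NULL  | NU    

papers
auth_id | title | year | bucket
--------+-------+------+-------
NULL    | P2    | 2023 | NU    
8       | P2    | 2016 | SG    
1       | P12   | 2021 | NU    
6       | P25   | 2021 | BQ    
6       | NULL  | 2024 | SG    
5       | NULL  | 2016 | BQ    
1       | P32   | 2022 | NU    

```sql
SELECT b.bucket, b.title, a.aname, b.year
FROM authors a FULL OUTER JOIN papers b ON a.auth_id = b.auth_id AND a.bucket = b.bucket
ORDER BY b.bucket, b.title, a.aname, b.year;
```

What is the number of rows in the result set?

FULL OUTER JOIN keeps every row from both sides; unmatched rows get NULL for the other side's columns.
Matching on a.auth_id = b.auth_id AND a.bucket = b.bucket. A NULL in a compared column never satisfies the condition.
Matched pairs: 0; unmatched a rows kept: 7; unmatched b rows kept: 7.
Total: 0 matched + 14 padded = 14 rows.

14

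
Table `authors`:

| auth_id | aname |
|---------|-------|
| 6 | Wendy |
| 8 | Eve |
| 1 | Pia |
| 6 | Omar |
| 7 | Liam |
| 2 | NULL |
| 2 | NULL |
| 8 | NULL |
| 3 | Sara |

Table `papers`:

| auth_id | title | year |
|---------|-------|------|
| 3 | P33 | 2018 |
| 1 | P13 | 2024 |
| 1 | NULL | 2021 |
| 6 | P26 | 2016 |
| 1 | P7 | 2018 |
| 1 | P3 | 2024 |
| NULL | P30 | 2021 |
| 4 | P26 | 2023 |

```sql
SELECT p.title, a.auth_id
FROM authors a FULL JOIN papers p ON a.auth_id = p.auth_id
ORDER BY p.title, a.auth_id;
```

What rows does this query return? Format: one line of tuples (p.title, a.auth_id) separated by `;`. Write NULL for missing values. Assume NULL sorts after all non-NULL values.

FULL OUTER JOIN keeps every row from both sides; unmatched rows get NULL for the other side's columns.
Matching on a.auth_id = p.auth_id. A NULL in a compared column never satisfies the condition.
- auth_id=6: 1 matching p row(s), so 1 row(s) emitted.
- auth_id=8: no p row matches, row kept with p columns NULL.
- auth_id=1: 4 matching p row(s), so 4 row(s) emitted.
- auth_id=6: 1 matching p row(s), so 1 row(s) emitted.
- auth_id=7: no p row matches, row kept with p columns NULL.
- auth_id=2: no p row matches, row kept with p columns NULL.
- auth_id=2: no p row matches, row kept with p columns NULL.
- auth_id=8: no p row matches, row kept with p columns NULL.
- auth_id=3: 1 matching p row(s), so 1 row(s) emitted.
- 2 row(s) from p found no a partner → padded with NULL.

(P13, 1); (P26, 6); (P26, 6); (P26, NULL); (P3, 1); (P30, NULL); (P33, 3); (P7, 1); (NULL, 1); (NULL, 2); (NULL, 2); (NULL, 7); (NULL, 8); (NULL, 8)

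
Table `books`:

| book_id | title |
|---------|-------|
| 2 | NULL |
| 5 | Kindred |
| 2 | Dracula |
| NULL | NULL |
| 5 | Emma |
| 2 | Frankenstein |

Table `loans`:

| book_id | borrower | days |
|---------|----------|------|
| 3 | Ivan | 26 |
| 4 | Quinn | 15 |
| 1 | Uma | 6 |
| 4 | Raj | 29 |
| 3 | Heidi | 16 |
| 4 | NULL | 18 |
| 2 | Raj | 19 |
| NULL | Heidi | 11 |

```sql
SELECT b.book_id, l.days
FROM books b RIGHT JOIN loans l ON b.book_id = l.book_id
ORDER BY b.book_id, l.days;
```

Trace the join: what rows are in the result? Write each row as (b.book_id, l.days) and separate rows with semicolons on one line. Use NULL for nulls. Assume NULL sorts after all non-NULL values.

(2, 19); (2, 19); (2, 19); (NULL, 6); (NULL, 11); (NULL, 15); (NULL, 16); (NULL, 18); (NULL, 26); (NULL, 29)

RIGHT JOIN keeps every row from `loans`; unmatched rows get NULL for `books`'s columns.
Matching on b.book_id = l.book_id. A NULL in a compared column never satisfies the condition.
- b (book_id=2) pairs with 1 row(s) of l.
- b (book_id=5) has no partner in l.
- b (book_id=2) pairs with 1 row(s) of l.
- b (book_id=NULL) has no partner in l.
- b (book_id=5) has no partner in l.
- b (book_id=2) pairs with 1 row(s) of l.
- 7 row(s) from l found no b partner → padded with NULL.
After projecting and ordering:
b.book_id | l.days
2 | 19
2 | 19
2 | 19
NULL | 6
NULL | 11
NULL | 15
NULL | 16
NULL | 18
NULL | 26
NULL | 29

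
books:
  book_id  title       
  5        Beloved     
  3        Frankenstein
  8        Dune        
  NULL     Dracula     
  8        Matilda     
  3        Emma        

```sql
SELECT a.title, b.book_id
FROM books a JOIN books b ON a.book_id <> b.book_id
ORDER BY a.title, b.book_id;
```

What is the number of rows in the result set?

INNER JOIN keeps only pairs where the ON condition holds.
Matching on a.book_id <> b.book_id. A NULL in a compared column never satisfies the condition.
- a row (book_id=5): matches 4 b row(s) → 4 output row(s).
- a row (book_id=3): matches 3 b row(s) → 3 output row(s).
- a row (book_id=8): matches 3 b row(s) → 3 output row(s).
- a row (book_id=NULL): no match → dropped.
- a row (book_id=8): matches 3 b row(s) → 3 output row(s).
- a row (book_id=3): matches 3 b row(s) → 3 output row(s).
Total: 16 rows.

16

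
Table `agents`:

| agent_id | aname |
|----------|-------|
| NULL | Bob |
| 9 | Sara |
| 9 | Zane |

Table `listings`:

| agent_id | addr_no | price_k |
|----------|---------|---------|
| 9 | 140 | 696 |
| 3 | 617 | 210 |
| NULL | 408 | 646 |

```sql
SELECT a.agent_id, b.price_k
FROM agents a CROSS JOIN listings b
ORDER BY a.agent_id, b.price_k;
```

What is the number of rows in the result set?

9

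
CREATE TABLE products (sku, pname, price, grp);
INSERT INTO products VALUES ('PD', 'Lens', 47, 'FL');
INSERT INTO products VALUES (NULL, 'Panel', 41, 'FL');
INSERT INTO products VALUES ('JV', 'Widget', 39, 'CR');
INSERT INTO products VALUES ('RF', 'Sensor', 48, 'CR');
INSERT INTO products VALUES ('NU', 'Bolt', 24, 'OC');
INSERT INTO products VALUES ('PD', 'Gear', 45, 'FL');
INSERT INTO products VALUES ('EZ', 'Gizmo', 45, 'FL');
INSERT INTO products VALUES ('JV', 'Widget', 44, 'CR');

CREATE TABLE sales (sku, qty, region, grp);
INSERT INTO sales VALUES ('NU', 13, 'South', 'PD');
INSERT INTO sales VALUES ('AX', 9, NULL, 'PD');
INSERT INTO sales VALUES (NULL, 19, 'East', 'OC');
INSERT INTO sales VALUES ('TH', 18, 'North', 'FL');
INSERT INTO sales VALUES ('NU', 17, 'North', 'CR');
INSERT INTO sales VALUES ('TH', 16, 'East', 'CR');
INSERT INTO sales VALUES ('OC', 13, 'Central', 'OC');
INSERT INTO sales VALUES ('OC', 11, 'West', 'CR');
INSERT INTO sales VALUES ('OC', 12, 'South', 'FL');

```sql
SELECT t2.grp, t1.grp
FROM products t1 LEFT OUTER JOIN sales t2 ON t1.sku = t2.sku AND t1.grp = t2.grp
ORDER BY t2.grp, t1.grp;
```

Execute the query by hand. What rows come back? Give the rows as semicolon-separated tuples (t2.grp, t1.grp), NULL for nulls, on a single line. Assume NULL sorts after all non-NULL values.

LEFT JOIN keeps every row from `products`; unmatched rows get NULL for `sales`'s columns.
Matching on t1.sku = t2.sku AND t1.grp = t2.grp. A NULL in a compared column never satisfies the condition.
Matched pairs: 0; unmatched t1 rows kept: 8.

(NULL, CR); (NULL, CR); (NULL, CR); (NULL, FL); (NULL, FL); (NULL, FL); (NULL, FL); (NULL, OC)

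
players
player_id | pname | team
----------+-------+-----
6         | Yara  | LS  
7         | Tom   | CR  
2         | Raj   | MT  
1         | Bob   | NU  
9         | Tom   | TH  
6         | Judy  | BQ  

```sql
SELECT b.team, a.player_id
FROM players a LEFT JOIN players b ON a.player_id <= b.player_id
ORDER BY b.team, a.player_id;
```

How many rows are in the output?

22

LEFT JOIN keeps every row from `players a`; unmatched rows get NULL for `players b`'s columns.
Matching on a.player_id <= b.player_id.
- player_id=6: 4 matching b row(s), so 4 row(s) emitted.
- player_id=7: 2 matching b row(s), so 2 row(s) emitted.
- player_id=2: 5 matching b row(s), so 5 row(s) emitted.
- player_id=1: 6 matching b row(s), so 6 row(s) emitted.
- player_id=9: 1 matching b row(s), so 1 row(s) emitted.
- player_id=6: 4 matching b row(s), so 4 row(s) emitted.
Total: 22 rows.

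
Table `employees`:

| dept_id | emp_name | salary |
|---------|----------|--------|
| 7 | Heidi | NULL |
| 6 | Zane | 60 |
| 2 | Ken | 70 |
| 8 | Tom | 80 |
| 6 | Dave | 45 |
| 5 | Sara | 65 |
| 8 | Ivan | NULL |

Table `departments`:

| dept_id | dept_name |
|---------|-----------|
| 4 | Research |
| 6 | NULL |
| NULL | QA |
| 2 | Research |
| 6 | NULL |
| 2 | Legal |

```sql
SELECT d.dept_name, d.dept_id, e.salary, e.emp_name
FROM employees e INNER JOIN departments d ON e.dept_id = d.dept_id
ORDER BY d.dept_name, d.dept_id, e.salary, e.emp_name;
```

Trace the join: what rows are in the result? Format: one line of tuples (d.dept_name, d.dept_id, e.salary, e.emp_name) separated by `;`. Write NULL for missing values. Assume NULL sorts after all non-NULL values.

(Legal, 2, 70, Ken); (Research, 2, 70, Ken); (NULL, 6, 45, Dave); (NULL, 6, 45, Dave); (NULL, 6, 60, Zane); (NULL, 6, 60, Zane)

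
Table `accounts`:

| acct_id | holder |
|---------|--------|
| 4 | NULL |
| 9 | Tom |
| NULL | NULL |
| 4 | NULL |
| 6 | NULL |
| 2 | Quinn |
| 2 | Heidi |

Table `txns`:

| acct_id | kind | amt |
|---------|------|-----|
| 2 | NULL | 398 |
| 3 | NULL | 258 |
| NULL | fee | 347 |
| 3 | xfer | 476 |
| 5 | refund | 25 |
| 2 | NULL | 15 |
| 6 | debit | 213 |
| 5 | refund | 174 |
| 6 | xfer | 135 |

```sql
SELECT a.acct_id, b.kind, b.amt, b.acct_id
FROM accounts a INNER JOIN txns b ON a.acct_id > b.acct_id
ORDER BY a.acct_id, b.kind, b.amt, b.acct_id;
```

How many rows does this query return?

INNER JOIN keeps only pairs where the ON condition holds.
Matching on a.acct_id > b.acct_id. A NULL in a compared column never satisfies the condition.
Matched pairs: 22.
Total: 22 rows.

22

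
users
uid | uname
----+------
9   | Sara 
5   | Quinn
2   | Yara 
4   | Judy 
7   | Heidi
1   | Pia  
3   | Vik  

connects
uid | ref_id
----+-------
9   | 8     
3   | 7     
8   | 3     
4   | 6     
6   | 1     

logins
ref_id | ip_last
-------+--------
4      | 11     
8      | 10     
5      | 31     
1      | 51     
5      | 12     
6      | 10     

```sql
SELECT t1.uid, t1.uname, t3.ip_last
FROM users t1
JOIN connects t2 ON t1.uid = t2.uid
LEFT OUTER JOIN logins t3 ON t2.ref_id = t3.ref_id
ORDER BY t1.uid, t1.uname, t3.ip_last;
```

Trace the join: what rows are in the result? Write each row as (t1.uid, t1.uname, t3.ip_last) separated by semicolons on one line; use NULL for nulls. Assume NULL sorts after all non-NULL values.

Step 1 — t1 INNER JOIN t2 on uid → 3 row(s).
Then LEFT JOIN `logins t3` on ref_id: each of those 3 rows is kept; rows whose t2.ref_id has no match in t3 get NULL for t3's columns.

(3, Vik, NULL); (4, Judy, 10); (9, Sara, 10)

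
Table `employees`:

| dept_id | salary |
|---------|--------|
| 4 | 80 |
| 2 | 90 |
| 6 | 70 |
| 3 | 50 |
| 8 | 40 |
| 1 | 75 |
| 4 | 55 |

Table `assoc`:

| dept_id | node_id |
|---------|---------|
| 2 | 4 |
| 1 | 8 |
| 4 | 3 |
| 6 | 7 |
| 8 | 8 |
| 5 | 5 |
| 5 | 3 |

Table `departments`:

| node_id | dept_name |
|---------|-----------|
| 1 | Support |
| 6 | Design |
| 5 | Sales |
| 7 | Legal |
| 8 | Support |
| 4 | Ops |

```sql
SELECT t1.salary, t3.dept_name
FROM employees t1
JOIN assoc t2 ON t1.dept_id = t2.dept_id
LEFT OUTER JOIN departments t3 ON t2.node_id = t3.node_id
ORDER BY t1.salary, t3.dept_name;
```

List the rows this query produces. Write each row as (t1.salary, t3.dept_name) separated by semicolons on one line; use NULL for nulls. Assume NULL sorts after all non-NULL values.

(40, Support); (55, NULL); (70, Legal); (75, Support); (80, NULL); (90, Ops)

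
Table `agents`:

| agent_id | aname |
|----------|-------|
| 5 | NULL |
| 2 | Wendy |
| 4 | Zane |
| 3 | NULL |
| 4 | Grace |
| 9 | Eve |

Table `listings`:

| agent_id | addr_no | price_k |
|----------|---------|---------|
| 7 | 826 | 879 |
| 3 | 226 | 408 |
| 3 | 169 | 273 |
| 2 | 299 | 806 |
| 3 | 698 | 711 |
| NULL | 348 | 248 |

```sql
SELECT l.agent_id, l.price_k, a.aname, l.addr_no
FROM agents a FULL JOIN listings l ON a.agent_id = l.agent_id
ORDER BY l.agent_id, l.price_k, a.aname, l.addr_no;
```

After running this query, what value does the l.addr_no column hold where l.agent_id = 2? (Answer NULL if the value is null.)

FULL OUTER JOIN keeps every row from both sides; unmatched rows get NULL for the other side's columns.
Matching on a.agent_id = l.agent_id. A NULL in a compared column never satisfies the condition.
- a (agent_id=5) has no partner → padded with NULL.
- a (agent_id=2) pairs with 1 row(s) of l.
- a (agent_id=4) has no partner → padded with NULL.
- a (agent_id=3) pairs with 3 row(s) of l.
- a (agent_id=4) has no partner → padded with NULL.
- a (agent_id=9) has no partner → padded with NULL.
- 2 row(s) from l found no a partner → padded with NULL.

299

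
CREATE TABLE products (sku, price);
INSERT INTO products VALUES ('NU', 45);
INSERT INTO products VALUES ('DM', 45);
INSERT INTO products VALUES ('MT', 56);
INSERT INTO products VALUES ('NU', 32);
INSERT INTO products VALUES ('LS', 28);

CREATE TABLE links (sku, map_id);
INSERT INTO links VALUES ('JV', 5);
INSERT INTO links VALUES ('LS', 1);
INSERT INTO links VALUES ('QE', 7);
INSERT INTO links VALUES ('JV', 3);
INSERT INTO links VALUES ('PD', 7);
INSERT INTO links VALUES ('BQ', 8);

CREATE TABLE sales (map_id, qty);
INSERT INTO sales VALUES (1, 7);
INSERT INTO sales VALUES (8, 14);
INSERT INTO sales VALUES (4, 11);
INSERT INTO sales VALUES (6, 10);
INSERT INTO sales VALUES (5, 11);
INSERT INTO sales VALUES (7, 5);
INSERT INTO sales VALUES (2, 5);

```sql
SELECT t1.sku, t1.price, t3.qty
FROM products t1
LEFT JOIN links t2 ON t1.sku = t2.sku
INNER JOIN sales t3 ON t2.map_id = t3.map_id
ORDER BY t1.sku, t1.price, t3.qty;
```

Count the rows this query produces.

1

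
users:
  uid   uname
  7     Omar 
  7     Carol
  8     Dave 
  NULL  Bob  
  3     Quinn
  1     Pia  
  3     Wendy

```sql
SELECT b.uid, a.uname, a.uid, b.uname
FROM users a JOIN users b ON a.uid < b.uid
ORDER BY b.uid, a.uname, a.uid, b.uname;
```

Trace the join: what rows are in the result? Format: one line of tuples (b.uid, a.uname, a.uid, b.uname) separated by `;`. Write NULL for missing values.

(3, Pia, 1, Quinn); (3, Pia, 1, Wendy); (7, Pia, 1, Carol); (7, Pia, 1, Omar); (7, Quinn, 3, Carol); (7, Quinn, 3, Omar); (7, Wendy, 3, Carol); (7, Wendy, 3, Omar); (8, Carol, 7, Dave); (8, Omar, 7, Dave); (8, Pia, 1, Dave); (8, Quinn, 3, Dave); (8, Wendy, 3, Dave)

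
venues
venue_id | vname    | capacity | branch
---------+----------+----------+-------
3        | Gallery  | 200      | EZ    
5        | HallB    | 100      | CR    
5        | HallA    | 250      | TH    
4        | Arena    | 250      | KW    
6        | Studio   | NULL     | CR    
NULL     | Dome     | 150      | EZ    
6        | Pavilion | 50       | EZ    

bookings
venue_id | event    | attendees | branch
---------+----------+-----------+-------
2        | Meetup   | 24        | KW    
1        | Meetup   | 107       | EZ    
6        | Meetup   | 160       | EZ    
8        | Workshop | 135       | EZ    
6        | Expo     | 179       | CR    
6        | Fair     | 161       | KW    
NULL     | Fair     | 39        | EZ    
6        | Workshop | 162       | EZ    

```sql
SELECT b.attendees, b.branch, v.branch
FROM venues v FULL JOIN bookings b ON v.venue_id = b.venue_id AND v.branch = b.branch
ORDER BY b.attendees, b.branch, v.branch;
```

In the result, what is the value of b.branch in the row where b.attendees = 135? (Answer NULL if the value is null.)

EZ

FULL OUTER JOIN keeps every row from both sides; unmatched rows get NULL for the other side's columns.
Matching on v.venue_id = b.venue_id AND v.branch = b.branch. A NULL in a compared column never satisfies the condition.
- v[0] venue_id=3, branch=EZ → no match; kept with NULLs on the b side.
- v[1] venue_id=5, branch=CR → no match; kept with NULLs on the b side.
- v[2] venue_id=5, branch=TH → no match; kept with NULLs on the b side.
- v[3] venue_id=4, branch=KW → no match; kept with NULLs on the b side.
- v[4] venue_id=6, branch=CR → 1 match(es) in b → 1 row(s).
- v[5] venue_id=NULL, branch=EZ → no match; kept with NULLs on the b side.
- v[6] venue_id=6, branch=EZ → 2 match(es) in b → 2 row(s).
- plus 5 unmatched b row(s), each kept with NULL v columns.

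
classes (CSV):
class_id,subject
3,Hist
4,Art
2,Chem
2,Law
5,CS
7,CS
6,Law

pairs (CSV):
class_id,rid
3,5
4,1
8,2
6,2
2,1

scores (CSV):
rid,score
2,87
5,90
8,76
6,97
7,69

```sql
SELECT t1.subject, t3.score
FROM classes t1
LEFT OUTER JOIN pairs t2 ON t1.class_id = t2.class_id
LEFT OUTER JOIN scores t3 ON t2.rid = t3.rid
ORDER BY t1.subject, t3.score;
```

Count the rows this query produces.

7

Evaluate left to right. First `classes t1 LEFT JOIN pairs t2` on class_id: 7 row(s).
Then LEFT JOIN `scores t3` on rid: each of those 7 rows is kept; rows whose t2.rid has no match in t3 get NULL for t3's columns.
Result: 7 row(s).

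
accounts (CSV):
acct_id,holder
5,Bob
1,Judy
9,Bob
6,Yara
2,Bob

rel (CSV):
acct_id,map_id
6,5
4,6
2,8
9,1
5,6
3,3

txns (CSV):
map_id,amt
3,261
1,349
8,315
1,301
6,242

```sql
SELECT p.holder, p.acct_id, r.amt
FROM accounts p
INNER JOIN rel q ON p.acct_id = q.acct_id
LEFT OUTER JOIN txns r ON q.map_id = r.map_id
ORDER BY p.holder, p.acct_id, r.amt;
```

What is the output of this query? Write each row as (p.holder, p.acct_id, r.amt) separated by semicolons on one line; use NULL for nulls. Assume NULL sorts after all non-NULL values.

Step 1 — p INNER JOIN q on acct_id → 4 row(s).
Then LEFT JOIN `txns r` on map_id: each of those 4 rows is kept; rows whose q.map_id has no match in r get NULL for r's columns.

(Bob, 2, 315); (Bob, 5, 242); (Bob, 9, 301); (Bob, 9, 349); (Yara, 6, NULL)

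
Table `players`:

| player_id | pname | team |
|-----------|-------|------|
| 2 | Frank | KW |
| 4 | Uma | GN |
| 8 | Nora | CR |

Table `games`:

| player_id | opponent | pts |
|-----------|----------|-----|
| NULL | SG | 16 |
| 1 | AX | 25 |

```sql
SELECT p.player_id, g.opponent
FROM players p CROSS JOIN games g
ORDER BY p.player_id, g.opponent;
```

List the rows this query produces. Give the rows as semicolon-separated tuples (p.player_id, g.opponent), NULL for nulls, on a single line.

CROSS JOIN pairs every row of `players` with every row of `games`: 3 × 2 = 6 rows.
After projecting and ordering:
p.player_id | g.opponent
2 | AX
2 | SG
4 | AX
4 | SG
8 | AX
8 | SG

(2, AX); (2, SG); (4, AX); (4, SG); (8, AX); (8, SG)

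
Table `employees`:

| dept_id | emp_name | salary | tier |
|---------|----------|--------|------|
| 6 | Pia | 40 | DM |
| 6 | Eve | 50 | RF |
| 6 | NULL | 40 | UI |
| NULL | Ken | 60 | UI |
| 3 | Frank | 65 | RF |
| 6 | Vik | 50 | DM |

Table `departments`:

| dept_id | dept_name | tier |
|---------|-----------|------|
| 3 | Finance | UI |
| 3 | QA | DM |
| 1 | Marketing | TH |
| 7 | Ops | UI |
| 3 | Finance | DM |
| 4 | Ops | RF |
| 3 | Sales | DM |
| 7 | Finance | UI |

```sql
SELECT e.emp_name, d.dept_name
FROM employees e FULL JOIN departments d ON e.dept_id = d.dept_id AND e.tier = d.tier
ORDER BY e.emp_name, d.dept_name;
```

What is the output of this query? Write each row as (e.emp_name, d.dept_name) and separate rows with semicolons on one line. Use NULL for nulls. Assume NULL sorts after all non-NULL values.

(Eve, NULL); (Frank, NULL); (Ken, NULL); (Pia, NULL); (Vik, NULL); (NULL, Finance); (NULL, Finance); (NULL, Finance); (NULL, Marketing); (NULL, Ops); (NULL, Ops); (NULL, QA); (NULL, Sales); (NULL, NULL)

FULL OUTER JOIN keeps every row from both sides; unmatched rows get NULL for the other side's columns.
Matching on e.dept_id = d.dept_id AND e.tier = d.tier. A NULL in a compared column never satisfies the condition.
- e row (dept_id=6, tier=DM): no match → kept, d columns NULL.
- e row (dept_id=6, tier=RF): no match → kept, d columns NULL.
- e row (dept_id=6, tier=UI): no match → kept, d columns NULL.
- e row (dept_id=NULL, tier=UI): no match → kept, d columns NULL.
- e row (dept_id=3, tier=RF): no match → kept, d columns NULL.
- e row (dept_id=6, tier=DM): no match → kept, d columns NULL.
- plus 8 unmatched d row(s), each kept with NULL e columns.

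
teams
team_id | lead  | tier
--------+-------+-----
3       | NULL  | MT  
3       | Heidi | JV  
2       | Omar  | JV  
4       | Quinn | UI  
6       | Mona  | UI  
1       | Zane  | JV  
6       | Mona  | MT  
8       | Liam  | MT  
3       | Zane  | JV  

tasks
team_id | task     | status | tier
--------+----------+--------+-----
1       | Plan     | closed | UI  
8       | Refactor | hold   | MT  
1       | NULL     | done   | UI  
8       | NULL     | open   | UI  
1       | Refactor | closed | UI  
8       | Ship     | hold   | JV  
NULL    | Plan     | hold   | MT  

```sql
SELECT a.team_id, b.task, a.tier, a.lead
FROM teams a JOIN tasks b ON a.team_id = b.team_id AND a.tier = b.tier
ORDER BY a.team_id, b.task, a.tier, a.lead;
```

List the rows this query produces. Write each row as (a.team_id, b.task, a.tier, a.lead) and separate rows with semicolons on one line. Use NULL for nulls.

(8, Refactor, MT, Liam)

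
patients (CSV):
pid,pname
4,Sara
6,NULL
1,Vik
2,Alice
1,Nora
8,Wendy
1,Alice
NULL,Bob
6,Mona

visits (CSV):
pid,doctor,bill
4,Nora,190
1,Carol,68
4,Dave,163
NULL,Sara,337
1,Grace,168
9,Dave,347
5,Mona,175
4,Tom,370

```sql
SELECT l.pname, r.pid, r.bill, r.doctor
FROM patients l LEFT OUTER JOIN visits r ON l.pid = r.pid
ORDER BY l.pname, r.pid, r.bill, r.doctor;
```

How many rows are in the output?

LEFT JOIN keeps every row from `patients`; unmatched rows get NULL for `visits`'s columns.
Matching on l.pid = r.pid. A NULL in a compared column never satisfies the condition.
Matched pairs: 9; unmatched l rows kept: 5.
Total: 9 matched + 5 padded = 14 rows.

14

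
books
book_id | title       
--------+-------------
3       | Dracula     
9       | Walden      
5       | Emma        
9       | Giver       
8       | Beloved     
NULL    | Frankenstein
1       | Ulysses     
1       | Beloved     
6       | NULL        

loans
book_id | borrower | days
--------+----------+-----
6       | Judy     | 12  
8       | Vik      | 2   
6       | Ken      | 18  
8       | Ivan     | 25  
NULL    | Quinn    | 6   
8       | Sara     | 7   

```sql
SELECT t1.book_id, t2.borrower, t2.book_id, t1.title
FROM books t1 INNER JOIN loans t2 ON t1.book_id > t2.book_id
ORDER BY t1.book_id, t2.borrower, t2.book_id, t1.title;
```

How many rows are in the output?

12

INNER JOIN keeps only pairs where the ON condition holds.
Matching on t1.book_id > t2.book_id. A NULL in a compared column never satisfies the condition.
- t1[0] book_id=3 → no match; dropped.
- t1[1] book_id=9 → 5 match(es) in t2 → 5 row(s).
- t1[2] book_id=5 → no match; dropped.
- t1[3] book_id=9 → 5 match(es) in t2 → 5 row(s).
- t1[4] book_id=8 → 2 match(es) in t2 → 2 row(s).
- t1[5] book_id=NULL → no match; dropped.
- t1[6] book_id=1 → no match; dropped.
- t1[7] book_id=1 → no match; dropped.
- t1[8] book_id=6 → no match; dropped.
Total: 12 rows.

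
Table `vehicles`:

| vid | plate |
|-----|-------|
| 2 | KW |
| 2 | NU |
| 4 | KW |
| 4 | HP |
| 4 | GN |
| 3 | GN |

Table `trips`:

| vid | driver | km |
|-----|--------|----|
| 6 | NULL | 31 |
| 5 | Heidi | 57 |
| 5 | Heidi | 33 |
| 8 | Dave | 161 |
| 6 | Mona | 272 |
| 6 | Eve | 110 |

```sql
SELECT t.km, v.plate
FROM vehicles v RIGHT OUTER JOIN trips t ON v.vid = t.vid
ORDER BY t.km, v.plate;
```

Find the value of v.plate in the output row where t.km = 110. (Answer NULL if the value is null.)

RIGHT JOIN keeps every row from `trips`; unmatched rows get NULL for `vehicles`'s columns.
Matching on v.vid = t.vid.
- v row (vid=2): no match.
- v row (vid=2): no match.
- v row (vid=4): no match.
- v row (vid=4): no match.
- v row (vid=4): no match.
- v row (vid=3): no match.
- plus 6 unmatched t row(s), each kept with NULL v columns.

NULL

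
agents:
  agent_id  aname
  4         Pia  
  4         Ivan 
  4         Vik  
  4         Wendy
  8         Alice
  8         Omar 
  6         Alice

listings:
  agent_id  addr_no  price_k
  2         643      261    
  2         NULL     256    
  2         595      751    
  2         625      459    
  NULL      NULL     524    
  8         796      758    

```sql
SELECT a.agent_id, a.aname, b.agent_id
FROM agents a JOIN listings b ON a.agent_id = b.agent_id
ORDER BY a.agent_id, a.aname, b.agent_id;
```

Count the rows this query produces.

INNER JOIN keeps only pairs where the ON condition holds.
Matching on a.agent_id = b.agent_id. A NULL in a compared column never satisfies the condition.
- a row (agent_id=4): no match → dropped.
- a row (agent_id=4): no match → dropped.
- a row (agent_id=4): no match → dropped.
- a row (agent_id=4): no match → dropped.
- a row (agent_id=8): matches 1 b row(s) → 1 output row(s).
- a row (agent_id=8): matches 1 b row(s) → 1 output row(s).
- a row (agent_id=6): no match → dropped.
Total: 2 rows.

2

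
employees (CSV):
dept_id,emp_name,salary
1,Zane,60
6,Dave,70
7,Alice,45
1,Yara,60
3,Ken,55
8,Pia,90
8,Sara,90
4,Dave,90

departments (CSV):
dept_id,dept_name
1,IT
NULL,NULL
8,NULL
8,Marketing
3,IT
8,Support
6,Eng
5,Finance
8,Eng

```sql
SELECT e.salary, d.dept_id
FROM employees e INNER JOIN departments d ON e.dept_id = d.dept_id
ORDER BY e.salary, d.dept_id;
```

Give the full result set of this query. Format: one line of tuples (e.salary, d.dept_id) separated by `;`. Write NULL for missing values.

(55, 3); (60, 1); (60, 1); (70, 6); (90, 8); (90, 8); (90, 8); (90, 8); (90, 8); (90, 8); (90, 8); (90, 8)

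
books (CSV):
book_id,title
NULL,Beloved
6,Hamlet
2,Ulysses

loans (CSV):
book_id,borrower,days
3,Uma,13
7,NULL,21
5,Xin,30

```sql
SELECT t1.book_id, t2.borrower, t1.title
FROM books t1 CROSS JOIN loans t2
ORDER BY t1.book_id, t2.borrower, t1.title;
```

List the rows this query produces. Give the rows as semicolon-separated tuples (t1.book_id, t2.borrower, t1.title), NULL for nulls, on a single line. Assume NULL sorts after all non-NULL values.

(2, Uma, Ulysses); (2, Xin, Ulysses); (2, NULL, Ulysses); (6, Uma, Hamlet); (6, Xin, Hamlet); (6, NULL, Hamlet); (NULL, Uma, Beloved); (NULL, Xin, Beloved); (NULL, NULL, Beloved)

CROSS JOIN pairs every row of `books` with every row of `loans`: 3 × 3 = 9 rows.
After projecting and ordering:
t1.book_id | t2.borrower | t1.title
2 | Uma | Ulysses
2 | Xin | Ulysses
2 | NULL | Ulysses
6 | Uma | Hamlet
6 | Xin | Hamlet
6 | NULL | Hamlet
NULL | Uma | Beloved
NULL | Xin | Beloved
NULL | NULL | Beloved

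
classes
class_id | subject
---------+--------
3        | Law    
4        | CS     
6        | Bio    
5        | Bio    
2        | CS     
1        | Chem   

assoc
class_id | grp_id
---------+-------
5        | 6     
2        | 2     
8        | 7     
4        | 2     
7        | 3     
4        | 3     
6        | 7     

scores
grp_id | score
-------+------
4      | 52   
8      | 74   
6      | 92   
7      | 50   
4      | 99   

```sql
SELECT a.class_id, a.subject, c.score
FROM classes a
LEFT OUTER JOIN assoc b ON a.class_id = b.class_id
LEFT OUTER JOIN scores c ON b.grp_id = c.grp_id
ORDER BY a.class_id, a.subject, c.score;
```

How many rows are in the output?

7

Evaluate left to right. First `classes a LEFT JOIN assoc b` on class_id: 7 row(s).
Then LEFT JOIN `scores c` on grp_id: each of those 7 rows is kept; rows whose b.grp_id has no match in c get NULL for c's columns.
Result: 7 row(s).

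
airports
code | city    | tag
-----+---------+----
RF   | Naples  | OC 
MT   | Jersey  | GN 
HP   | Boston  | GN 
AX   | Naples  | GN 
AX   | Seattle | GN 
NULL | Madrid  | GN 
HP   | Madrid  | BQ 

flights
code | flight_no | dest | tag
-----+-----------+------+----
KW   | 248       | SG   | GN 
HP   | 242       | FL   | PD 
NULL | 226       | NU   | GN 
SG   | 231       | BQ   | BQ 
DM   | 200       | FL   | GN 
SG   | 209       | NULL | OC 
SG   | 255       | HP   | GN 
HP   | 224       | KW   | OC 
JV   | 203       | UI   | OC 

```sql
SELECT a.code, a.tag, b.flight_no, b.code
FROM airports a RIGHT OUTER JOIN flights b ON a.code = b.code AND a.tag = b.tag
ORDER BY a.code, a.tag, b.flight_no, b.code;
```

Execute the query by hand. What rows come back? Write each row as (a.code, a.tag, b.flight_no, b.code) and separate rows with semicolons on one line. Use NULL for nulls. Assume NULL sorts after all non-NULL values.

RIGHT JOIN keeps every row from `flights`; unmatched rows get NULL for `airports`'s columns.
Matching on a.code = b.code AND a.tag = b.tag. A NULL in a compared column never satisfies the condition.
- code=RF, tag=OC: no matching b row.
- code=MT, tag=GN: no matching b row.
- code=HP, tag=GN: no matching b row.
- code=AX, tag=GN: no matching b row.
- code=AX, tag=GN: no matching b row.
- code=NULL, tag=GN: no matching b row.
- code=HP, tag=BQ: no matching b row.
- plus 9 unmatched b row(s), each kept with NULL a columns.
After projecting and ordering:
a.code | a.tag | b.flight_no | b.code
NULL | NULL | 200 | DM
NULL | NULL | 203 | JV
NULL | NULL | 209 | SG
NULL | NULL | 224 | HP
NULL | NULL | 226 | NULL
NULL | NULL | 231 | SG
NULL | NULL | 242 | HP
NULL | NULL | 248 | KW
NULL | NULL | 255 | SG

(NULL, NULL, 200, DM); (NULL, NULL, 203, JV); (NULL, NULL, 209, SG); (NULL, NULL, 224, HP); (NULL, NULL, 226, NULL); (NULL, NULL, 231, SG); (NULL, NULL, 242, HP); (NULL, NULL, 248, KW); (NULL, NULL, 255, SG)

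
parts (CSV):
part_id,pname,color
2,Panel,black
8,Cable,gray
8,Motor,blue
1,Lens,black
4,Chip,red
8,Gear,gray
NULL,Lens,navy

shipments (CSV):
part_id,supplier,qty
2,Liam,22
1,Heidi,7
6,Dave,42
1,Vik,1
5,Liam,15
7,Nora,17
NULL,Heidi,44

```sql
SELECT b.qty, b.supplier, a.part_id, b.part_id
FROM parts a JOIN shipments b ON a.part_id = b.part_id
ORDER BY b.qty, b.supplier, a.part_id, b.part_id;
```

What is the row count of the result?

3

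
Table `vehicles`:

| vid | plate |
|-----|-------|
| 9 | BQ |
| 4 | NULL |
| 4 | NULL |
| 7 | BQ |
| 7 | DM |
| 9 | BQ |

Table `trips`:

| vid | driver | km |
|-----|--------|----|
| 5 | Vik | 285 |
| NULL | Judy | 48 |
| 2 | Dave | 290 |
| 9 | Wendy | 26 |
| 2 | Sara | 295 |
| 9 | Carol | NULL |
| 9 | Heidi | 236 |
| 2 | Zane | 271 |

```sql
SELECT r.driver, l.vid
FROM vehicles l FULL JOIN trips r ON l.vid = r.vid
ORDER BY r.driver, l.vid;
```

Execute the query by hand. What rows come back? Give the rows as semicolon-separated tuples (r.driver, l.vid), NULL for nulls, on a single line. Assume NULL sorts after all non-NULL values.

FULL OUTER JOIN keeps every row from both sides; unmatched rows get NULL for the other side's columns.
Matching on l.vid = r.vid. A NULL in a compared column never satisfies the condition.
- l[0] vid=9 → 3 match(es) in r → 3 row(s).
- l[1] vid=4 → no match; kept with NULLs on the r side.
- l[2] vid=4 → no match; kept with NULLs on the r side.
- l[3] vid=7 → no match; kept with NULLs on the r side.
- l[4] vid=7 → no match; kept with NULLs on the r side.
- l[5] vid=9 → 3 match(es) in r → 3 row(s).
- 5 row(s) from r found no l partner → padded with NULL.

(Carol, 9); (Carol, 9); (Dave, NULL); (Heidi, 9); (Heidi, 9); (Judy, NULL); (Sara, NULL); (Vik, NULL); (Wendy, 9); (Wendy, 9); (Zane, NULL); (NULL, 4); (NULL, 4); (NULL, 7); (NULL, 7)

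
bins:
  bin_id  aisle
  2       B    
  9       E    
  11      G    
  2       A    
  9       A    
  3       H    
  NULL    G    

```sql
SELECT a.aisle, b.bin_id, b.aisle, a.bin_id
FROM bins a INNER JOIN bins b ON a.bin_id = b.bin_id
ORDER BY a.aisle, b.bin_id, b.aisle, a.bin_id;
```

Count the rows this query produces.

10

INNER JOIN keeps only pairs where the ON condition holds.
Matching on a.bin_id = b.bin_id. A NULL in a compared column never satisfies the condition.
- bin_id=2: 2 matching b row(s), so 2 row(s) emitted.
- bin_id=9: 2 matching b row(s), so 2 row(s) emitted.
- bin_id=11: 1 matching b row(s), so 1 row(s) emitted.
- bin_id=2: 2 matching b row(s), so 2 row(s) emitted.
- bin_id=9: 2 matching b row(s), so 2 row(s) emitted.
- bin_id=3: 1 matching b row(s), so 1 row(s) emitted.
- bin_id=NULL: no matching b row, dropped.
Total: 10 rows.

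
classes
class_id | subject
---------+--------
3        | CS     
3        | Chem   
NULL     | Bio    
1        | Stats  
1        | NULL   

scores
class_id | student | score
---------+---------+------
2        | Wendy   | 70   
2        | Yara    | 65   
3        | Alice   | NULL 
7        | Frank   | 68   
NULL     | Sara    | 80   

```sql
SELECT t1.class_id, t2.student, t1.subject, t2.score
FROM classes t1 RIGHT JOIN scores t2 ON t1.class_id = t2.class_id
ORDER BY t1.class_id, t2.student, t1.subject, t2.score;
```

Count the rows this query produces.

RIGHT JOIN keeps every row from `scores`; unmatched rows get NULL for `classes`'s columns.
Matching on t1.class_id = t2.class_id. A NULL in a compared column never satisfies the condition.
- t1 (class_id=3) pairs with 1 row(s) of t2.
- t1 (class_id=3) pairs with 1 row(s) of t2.
- t1 (class_id=NULL) has no partner in t2.
- t1 (class_id=1) has no partner in t2.
- t1 (class_id=1) has no partner in t2.
- 4 t2 row(s) had no t1 match → kept, t1 columns NULL.
Total: 2 matched + 4 padded = 6 rows.

6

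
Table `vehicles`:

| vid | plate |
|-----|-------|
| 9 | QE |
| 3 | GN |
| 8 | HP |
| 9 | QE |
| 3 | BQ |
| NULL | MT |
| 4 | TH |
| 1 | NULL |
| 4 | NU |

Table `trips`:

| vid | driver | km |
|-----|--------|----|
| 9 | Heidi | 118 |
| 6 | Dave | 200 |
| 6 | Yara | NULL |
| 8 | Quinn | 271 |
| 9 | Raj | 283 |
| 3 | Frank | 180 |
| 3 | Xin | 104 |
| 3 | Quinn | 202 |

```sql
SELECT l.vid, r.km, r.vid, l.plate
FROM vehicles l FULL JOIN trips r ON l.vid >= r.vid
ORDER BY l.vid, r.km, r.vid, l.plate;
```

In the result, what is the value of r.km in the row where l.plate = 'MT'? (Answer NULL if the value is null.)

NULL

FULL OUTER JOIN keeps every row from both sides; unmatched rows get NULL for the other side's columns.
Matching on l.vid >= r.vid. A NULL in a compared column never satisfies the condition.
- vid=9: 8 matching r row(s), so 8 row(s) emitted.
- vid=3: 3 matching r row(s), so 3 row(s) emitted.
- vid=8: 6 matching r row(s), so 6 row(s) emitted.
- vid=9: 8 matching r row(s), so 8 row(s) emitted.
- vid=3: 3 matching r row(s), so 3 row(s) emitted.
- vid=NULL: no r row matches, row kept with r columns NULL.
- vid=4: 3 matching r row(s), so 3 row(s) emitted.
- vid=1: no r row matches, row kept with r columns NULL.
- vid=4: 3 matching r row(s), so 3 row(s) emitted.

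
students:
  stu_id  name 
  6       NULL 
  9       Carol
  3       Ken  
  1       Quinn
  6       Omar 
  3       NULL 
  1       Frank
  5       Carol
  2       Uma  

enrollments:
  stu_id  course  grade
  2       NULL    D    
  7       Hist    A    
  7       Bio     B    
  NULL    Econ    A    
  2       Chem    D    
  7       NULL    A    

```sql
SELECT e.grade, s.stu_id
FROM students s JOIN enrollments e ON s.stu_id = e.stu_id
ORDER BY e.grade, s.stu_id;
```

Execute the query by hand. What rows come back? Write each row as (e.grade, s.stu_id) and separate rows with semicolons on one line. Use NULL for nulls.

INNER JOIN keeps only pairs where the ON condition holds.
Matching on s.stu_id = e.stu_id. A NULL in a compared column never satisfies the condition.
- s row (stu_id=6): no match → dropped.
- s row (stu_id=9): no match → dropped.
- s row (stu_id=3): no match → dropped.
- s row (stu_id=1): no match → dropped.
- s row (stu_id=6): no match → dropped.
- s row (stu_id=3): no match → dropped.
- s row (stu_id=1): no match → dropped.
- s row (stu_id=5): no match → dropped.
- s row (stu_id=2): matches 2 e row(s) → 2 output row(s).
After projecting and ordering:
e.grade | s.stu_id
D | 2
D | 2

(D, 2); (D, 2)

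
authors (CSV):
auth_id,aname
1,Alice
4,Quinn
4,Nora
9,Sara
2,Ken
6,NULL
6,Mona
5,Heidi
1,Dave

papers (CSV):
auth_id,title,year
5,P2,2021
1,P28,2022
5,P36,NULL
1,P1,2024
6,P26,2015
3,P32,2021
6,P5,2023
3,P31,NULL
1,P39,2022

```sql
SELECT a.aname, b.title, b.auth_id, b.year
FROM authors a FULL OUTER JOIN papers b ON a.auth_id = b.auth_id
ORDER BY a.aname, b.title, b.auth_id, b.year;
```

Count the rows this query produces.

FULL OUTER JOIN keeps every row from both sides; unmatched rows get NULL for the other side's columns.
Matching on a.auth_id = b.auth_id.
- auth_id=1: 3 matching b row(s), so 3 row(s) emitted.
- auth_id=4: no b row matches, row kept with b columns NULL.
- auth_id=4: no b row matches, row kept with b columns NULL.
- auth_id=9: no b row matches, row kept with b columns NULL.
- auth_id=2: no b row matches, row kept with b columns NULL.
- auth_id=6: 2 matching b row(s), so 2 row(s) emitted.
- auth_id=6: 2 matching b row(s), so 2 row(s) emitted.
- auth_id=5: 2 matching b row(s), so 2 row(s) emitted.
- auth_id=1: 3 matching b row(s), so 3 row(s) emitted.
- plus 2 unmatched b row(s), each kept with NULL a columns.
Total: 12 matched + 6 padded = 18 rows.

18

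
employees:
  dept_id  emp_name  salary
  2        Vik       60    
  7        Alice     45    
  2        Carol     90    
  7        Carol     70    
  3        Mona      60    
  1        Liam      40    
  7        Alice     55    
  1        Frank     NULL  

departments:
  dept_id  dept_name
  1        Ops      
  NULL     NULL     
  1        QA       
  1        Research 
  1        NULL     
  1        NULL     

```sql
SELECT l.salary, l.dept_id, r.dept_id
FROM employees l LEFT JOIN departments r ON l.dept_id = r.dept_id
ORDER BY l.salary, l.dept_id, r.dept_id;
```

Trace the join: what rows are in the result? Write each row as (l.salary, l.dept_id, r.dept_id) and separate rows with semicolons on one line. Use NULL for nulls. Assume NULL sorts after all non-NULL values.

(40, 1, 1); (40, 1, 1); (40, 1, 1); (40, 1, 1); (40, 1, 1); (45, 7, NULL); (55, 7, NULL); (60, 2, NULL); (60, 3, NULL); (70, 7, NULL); (90, 2, NULL); (NULL, 1, 1); (NULL, 1, 1); (NULL, 1, 1); (NULL, 1, 1); (NULL, 1, 1)

LEFT JOIN keeps every row from `employees`; unmatched rows get NULL for `departments`'s columns.
Matching on l.dept_id = r.dept_id. A NULL in a compared column never satisfies the condition.
- l row (dept_id=2): no match → kept, r columns NULL.
- l row (dept_id=7): no match → kept, r columns NULL.
- l row (dept_id=2): no match → kept, r columns NULL.
- l row (dept_id=7): no match → kept, r columns NULL.
- l row (dept_id=3): no match → kept, r columns NULL.
- l row (dept_id=1): matches 5 r row(s) → 5 output row(s).
- l row (dept_id=7): no match → kept, r columns NULL.
- l row (dept_id=1): matches 5 r row(s) → 5 output row(s).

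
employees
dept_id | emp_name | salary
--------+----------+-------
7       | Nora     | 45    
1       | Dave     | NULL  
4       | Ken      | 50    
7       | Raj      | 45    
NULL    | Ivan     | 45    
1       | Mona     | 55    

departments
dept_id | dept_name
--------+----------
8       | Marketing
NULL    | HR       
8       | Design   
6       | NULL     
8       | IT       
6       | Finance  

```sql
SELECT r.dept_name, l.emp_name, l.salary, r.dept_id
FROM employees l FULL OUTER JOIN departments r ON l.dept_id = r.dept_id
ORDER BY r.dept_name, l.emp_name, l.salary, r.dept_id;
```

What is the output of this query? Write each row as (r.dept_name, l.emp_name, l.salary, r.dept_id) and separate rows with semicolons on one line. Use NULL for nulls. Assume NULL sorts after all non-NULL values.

(Design, NULL, NULL, 8); (Finance, NULL, NULL, 6); (HR, NULL, NULL, NULL); (IT, NULL, NULL, 8); (Marketing, NULL, NULL, 8); (NULL, Dave, NULL, NULL); (NULL, Ivan, 45, NULL); (NULL, Ken, 50, NULL); (NULL, Mona, 55, NULL); (NULL, Nora, 45, NULL); (NULL, Raj, 45, NULL); (NULL, NULL, NULL, 6)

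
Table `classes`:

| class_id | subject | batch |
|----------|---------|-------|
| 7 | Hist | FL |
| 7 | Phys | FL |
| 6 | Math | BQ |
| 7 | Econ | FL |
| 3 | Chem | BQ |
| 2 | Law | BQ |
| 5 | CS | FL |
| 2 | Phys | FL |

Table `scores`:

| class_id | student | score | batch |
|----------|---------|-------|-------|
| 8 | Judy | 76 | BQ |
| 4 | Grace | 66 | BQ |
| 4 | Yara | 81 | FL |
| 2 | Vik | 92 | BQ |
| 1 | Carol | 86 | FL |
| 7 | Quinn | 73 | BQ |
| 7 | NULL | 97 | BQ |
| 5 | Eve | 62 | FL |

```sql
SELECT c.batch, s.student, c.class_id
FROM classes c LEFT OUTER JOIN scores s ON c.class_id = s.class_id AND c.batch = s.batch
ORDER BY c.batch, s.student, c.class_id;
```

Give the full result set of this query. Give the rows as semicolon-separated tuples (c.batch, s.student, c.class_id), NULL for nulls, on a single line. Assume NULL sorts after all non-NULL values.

(BQ, Vik, 2); (BQ, NULL, 3); (BQ, NULL, 6); (FL, Eve, 5); (FL, NULL, 2); (FL, NULL, 7); (FL, NULL, 7); (FL, NULL, 7)

LEFT JOIN keeps every row from `classes`; unmatched rows get NULL for `scores`'s columns.
Matching on c.class_id = s.class_id AND c.batch = s.batch.
Matched pairs: 2; unmatched c rows kept: 6.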